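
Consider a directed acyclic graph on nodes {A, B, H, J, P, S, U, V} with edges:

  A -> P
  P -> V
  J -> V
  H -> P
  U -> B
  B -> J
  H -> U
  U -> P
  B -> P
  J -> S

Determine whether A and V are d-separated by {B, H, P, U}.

Enumerating the 4 paths from A to V and testing each for blocking by {B, H, P, U}:
Path 1: A → P ← B → J → V
  B is a fork here and B is conditioned on, so the path is blocked at B.
Path 2: A → P ← U → B → J → V
  U is a fork here and U is conditioned on, so the path is blocked at U.
Path 3: A → P → V
  P is a chain here and P is conditioned on, so the path is blocked at P.
Path 4: A → P ← H → U → B → J → V
  H is a fork here and H is conditioned on, so the path is blocked at H.
Every path is blocked, so A and V are d-separated given {B, H, P, U}.

Yes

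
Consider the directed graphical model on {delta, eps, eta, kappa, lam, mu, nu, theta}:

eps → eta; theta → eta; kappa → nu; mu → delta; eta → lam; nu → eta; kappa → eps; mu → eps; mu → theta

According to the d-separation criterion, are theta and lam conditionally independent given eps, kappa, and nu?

There are 3 undirected paths between theta and lam; checking each against the conditioning set {eps, kappa, nu}:
  1. theta ← mu → eps → eta → lam — mu:fork[open]; eps:chain[blocks]; eta:chain[open] ⇒ blocked
  2. theta ← mu → eps ← kappa → nu → eta → lam — mu:fork[open]; eps:collider[open]; kappa:fork[blocks]; nu:chain[blocks]; eta:chain[open] ⇒ blocked
  3. theta → eta → lam — eta:chain[open] ⇒ active
Since the path theta → eta → lam is active, theta and lam are not d-separated given {eps, kappa, nu}.

No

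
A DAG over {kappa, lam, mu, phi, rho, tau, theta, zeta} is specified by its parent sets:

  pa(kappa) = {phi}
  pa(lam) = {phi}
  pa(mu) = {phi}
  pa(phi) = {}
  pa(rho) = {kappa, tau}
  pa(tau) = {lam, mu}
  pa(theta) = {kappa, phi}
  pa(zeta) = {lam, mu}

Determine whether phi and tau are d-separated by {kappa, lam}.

There are 6 undirected paths between phi and tau; checking each against the conditioning set {kappa, lam}:
Path 1: phi → mu → tau
  mu is a chain and mu is not conditioned on — no node blocks this path, so it is active.
Path 2: phi → mu → zeta ← lam → tau
  zeta is a collider here and neither zeta nor any of its descendants is conditioned on, so the collider stays closed — the path is blocked at zeta.
Path 3: phi → theta ← kappa → rho ← tau
  theta is a collider here and neither theta nor any of its descendants is conditioned on, so the collider stays closed — the path is blocked at theta.
Path 4: phi → kappa → rho ← tau
  kappa is a chain here and kappa is conditioned on, so the path is blocked at kappa.
Path 5: phi → lam → tau
  lam is a chain here and lam is conditioned on, so the path is blocked at lam.
Path 6: phi → lam → zeta ← mu → tau
  lam is a chain here and lam is conditioned on, so the path is blocked at lam.
Because an active path exists, phi and tau are not d-separated.

No — phi and tau are not d-separated given {kappa, lam}.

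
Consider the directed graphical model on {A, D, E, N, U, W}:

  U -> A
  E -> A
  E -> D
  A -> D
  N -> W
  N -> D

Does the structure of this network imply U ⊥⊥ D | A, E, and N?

Yes — U and D are d-separated given {A, E, N}.

There are 2 undirected paths between U and D; checking each against the conditioning set {A, E, N}:
Path 1: U → A ← E → D
  E is a fork here and E is conditioned on, so the path is blocked at E.
Path 2: U → A → D
  A is a chain here and A is conditioned on, so the path is blocked at A.
Since every path is blocked, d-separation holds.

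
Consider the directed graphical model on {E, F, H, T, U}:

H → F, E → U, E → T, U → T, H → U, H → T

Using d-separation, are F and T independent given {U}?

No

We examine all 3 paths between F and T:
Path 1: F ← H → T
  H is a fork and H is not conditioned on — no node blocks this path, so it is active.
Path 2: F ← H → U ← E → T
  H is a fork and H is not conditioned on; U is a collider and U is conditioned on, which opens it; E is a fork and E is not conditioned on — no node blocks this path, so it is active.
Path 3: F ← H → U → T
  U is a chain here and U is conditioned on, so the path is blocked at U.
Because an active path exists, F and T are not d-separated.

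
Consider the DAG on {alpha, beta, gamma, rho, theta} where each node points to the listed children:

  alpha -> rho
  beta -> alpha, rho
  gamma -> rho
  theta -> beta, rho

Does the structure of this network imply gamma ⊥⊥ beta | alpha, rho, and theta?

No

Enumerating the 3 paths from gamma to beta and testing each for blocking by {alpha, rho, theta}:
Path 1: gamma → rho ← beta
  rho is a collider and rho is conditioned on, which opens it — no node blocks this path, so it is active.
Path 2: gamma → rho ← theta → beta
  theta is a fork here and theta is conditioned on, so the path is blocked at theta.
Path 3: gamma → rho ← alpha ← beta
  alpha is a chain here and alpha is conditioned on, so the path is blocked at alpha.
At least one path is unblocked, so d-separation fails.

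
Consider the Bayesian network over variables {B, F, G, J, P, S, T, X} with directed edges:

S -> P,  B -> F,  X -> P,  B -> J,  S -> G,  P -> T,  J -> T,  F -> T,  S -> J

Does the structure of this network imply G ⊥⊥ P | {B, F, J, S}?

Yes

We examine all 3 paths between G and P:
Path 1: G ← S → P
  S is a fork here and S is conditioned on, so the path is blocked at S.
Path 2: G ← S → J ← B → F → T ← P
  S is a fork here and S is conditioned on, so the path is blocked at S.
Path 3: G ← S → J → T ← P
  S is a fork here and S is conditioned on, so the path is blocked at S.
All paths are blocked; G ⊥ P | {B, F, J, S} holds.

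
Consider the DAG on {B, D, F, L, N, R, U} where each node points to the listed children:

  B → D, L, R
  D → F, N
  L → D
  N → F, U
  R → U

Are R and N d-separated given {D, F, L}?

There are 5 undirected paths between R and N; checking each against the conditioning set {D, F, L}:
Path 1: R ← B → L → D → F ← N
  L is a chain here and L is conditioned on, so the path is blocked at L.
Path 2: R ← B → L → D → N
  L is a chain here and L is conditioned on, so the path is blocked at L.
Path 3: R ← B → D → F ← N
  D is a chain here and D is conditioned on, so the path is blocked at D.
Path 4: R ← B → D → N
  D is a chain here and D is conditioned on, so the path is blocked at D.
Path 5: R → U ← N
  U is a collider here and neither U nor any of its descendants is conditioned on, so the collider stays closed — the path is blocked at U.
Since every path is blocked, d-separation holds.

Yes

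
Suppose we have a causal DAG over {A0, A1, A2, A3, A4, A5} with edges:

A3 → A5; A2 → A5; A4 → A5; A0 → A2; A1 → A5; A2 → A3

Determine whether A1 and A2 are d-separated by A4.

Yes — A1 and A2 are d-separated given {A4}.

2 paths connect A1 and A2; each must be blocked for d-separation to hold:
  1. A1 → A5 ← A2 — A5:collider[blocks] ⇒ blocked
  2. A1 → A5 ← A3 ← A2 — A5:collider[blocks]; A3:chain[open] ⇒ blocked
Since every path is blocked, d-separation holds.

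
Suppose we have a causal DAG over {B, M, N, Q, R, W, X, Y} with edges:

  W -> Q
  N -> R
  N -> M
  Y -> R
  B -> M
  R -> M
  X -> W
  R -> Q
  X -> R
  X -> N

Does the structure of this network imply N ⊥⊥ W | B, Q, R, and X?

Enumerating the 6 paths from N to W and testing each for blocking by {B, Q, R, X}:
  1. N → R ← X → W — R:collider[open]; X:fork[blocks] ⇒ blocked
  2. N → R → Q ← W — R:chain[blocks]; Q:collider[open] ⇒ blocked
  3. N → M ← R ← X → W — M:collider[blocks]; R:chain[blocks]; X:fork[blocks] ⇒ blocked
  4. N → M ← R → Q ← W — M:collider[blocks]; R:fork[blocks]; Q:collider[open] ⇒ blocked
  5. N ← X → W — X:fork[blocks] ⇒ blocked
  6. N ← X → R → Q ← W — X:fork[blocks]; R:chain[blocks]; Q:collider[open] ⇒ blocked
Every path is blocked, so N and W are d-separated given {B, Q, R, X}.

Yes — N and W are d-separated given {B, Q, R, X}.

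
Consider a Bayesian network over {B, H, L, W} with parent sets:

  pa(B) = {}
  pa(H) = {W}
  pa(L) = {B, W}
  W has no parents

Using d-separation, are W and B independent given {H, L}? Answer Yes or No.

There is one path between W and B:
Path 1: W → L ← B
  L is a collider and L is conditioned on, which opens it — no node blocks this path, so it is active.
At least one path is unblocked, so d-separation fails.

No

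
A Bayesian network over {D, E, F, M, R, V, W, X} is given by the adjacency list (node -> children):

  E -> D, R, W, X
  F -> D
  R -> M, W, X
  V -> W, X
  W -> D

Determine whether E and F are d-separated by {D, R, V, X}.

No

Enumerating the 6 paths from E to F and testing each for blocking by {D, R, V, X}:
Path 1: E → X ← V → W → D ← F
  V is a fork here and V is conditioned on, so the path is blocked at V.
Path 2: E → X ← R → W → D ← F
  R is a fork here and R is conditioned on, so the path is blocked at R.
Path 3: E → D ← F
  D is a collider and D is conditioned on, which opens it — no node blocks this path, so it is active.
Path 4: E → W → D ← F
  W is a chain and W is not conditioned on; D is a collider and D is conditioned on, which opens it — no node blocks this path, so it is active.
Path 5: E → R → X ← V → W → D ← F
  R is a chain here and R is conditioned on, so the path is blocked at R.
Path 6: E → R → W → D ← F
  R is a chain here and R is conditioned on, so the path is blocked at R.
Because an active path exists, E and F are not d-separated.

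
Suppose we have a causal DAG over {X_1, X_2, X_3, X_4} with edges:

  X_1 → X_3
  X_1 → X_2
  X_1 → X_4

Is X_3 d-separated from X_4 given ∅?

There is one path between X_3 and X_4:
Path 1: X_3 ← X_1 → X_4
  X_1 is a fork and X_1 is not conditioned on — no node blocks this path, so it is active.
At least one path is unblocked, so d-separation fails.

No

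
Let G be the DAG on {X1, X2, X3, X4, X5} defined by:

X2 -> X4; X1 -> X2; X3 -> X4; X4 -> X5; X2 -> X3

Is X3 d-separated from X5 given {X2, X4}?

There are 2 undirected paths between X3 and X5; checking each against the conditioning set {X2, X4}:
  1. X3 ← X2 → X4 → X5 — X2:fork[blocks]; X4:chain[blocks] ⇒ blocked
  2. X3 → X4 → X5 — X4:chain[blocks] ⇒ blocked
Every path is blocked, so X3 and X5 are d-separated given {X2, X4}.

Yes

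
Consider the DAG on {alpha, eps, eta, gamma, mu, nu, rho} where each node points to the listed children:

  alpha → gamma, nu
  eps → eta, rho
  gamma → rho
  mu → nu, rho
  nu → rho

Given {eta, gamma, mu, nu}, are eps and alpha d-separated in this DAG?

Yes

We examine all 3 paths between eps and alpha:
Path 1: eps → rho ← nu ← alpha
  rho is a collider here and neither rho nor any of its descendants is conditioned on, so the collider stays closed — the path is blocked at rho.
Path 2: eps → rho ← gamma ← alpha
  rho is a collider here and neither rho nor any of its descendants is conditioned on, so the collider stays closed — the path is blocked at rho.
Path 3: eps → rho ← mu → nu ← alpha
  rho is a collider here and neither rho nor any of its descendants is conditioned on, so the collider stays closed — the path is blocked at rho.
Since every path is blocked, d-separation holds.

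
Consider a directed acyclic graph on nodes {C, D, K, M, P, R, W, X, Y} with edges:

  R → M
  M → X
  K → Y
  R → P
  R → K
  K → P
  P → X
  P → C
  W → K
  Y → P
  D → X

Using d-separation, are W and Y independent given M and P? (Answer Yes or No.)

No — W and Y are not d-separated given {M, P}.

There are 4 undirected paths between W and Y; checking each against the conditioning set {M, P}:
Path 1: W → K → P ← Y
  K is a chain and K is not conditioned on; P is a collider and P is conditioned on, which opens it — no node blocks this path, so it is active.
Path 2: W → K ← R → P ← Y
  K is a collider and its descendant P is conditioned on, which opens it; R is a fork and R is not conditioned on; P is a collider and P is conditioned on, which opens it — no node blocks this path, so it is active.
Path 3: W → K ← R → M → X ← P ← Y
  M is a chain here and M is conditioned on, so the path is blocked at M.
Path 4: W → K → Y
  K is a chain and K is not conditioned on — no node blocks this path, so it is active.
Since the path W → K → P ← Y is active, W and Y are not d-separated given {M, P}.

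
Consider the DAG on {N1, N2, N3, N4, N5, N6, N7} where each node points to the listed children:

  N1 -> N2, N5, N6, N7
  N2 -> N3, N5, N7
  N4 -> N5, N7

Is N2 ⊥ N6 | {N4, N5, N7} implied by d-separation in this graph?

5 paths connect N2 and N6; each must be blocked for d-separation to hold:
  1. N2 → N7 ← N1 → N6 — N7:collider[open]; N1:fork[open] ⇒ active
  2. N2 → N7 ← N4 → N5 ← N1 → N6 — N7:collider[open]; N4:fork[blocks]; N5:collider[open]; N1:fork[open] ⇒ blocked
  3. N2 → N5 ← N1 → N6 — N5:collider[open]; N1:fork[open] ⇒ active
  4. N2 → N5 ← N4 → N7 ← N1 → N6 — N5:collider[open]; N4:fork[blocks]; N7:collider[open]; N1:fork[open] ⇒ blocked
  5. N2 ← N1 → N6 — N1:fork[open] ⇒ active
At least one path is unblocked, so d-separation fails.

No — N2 and N6 are not d-separated given {N4, N5, N7}.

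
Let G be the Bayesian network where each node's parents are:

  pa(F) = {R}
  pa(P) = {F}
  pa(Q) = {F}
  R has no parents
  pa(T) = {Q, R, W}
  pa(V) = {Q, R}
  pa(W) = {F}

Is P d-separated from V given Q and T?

No

6 paths connect P and V; each must be blocked for d-separation to hold:
  1. P ← F ← R → V — F:chain[open]; R:fork[open] ⇒ active
  2. P ← F ← R → T ← Q → V — F:chain[open]; R:fork[open]; T:collider[open]; Q:fork[blocks] ⇒ blocked
  3. P ← F → W → T ← R → V — F:fork[open]; W:chain[open]; T:collider[open]; R:fork[open] ⇒ active
  4. P ← F → W → T ← Q → V — F:fork[open]; W:chain[open]; T:collider[open]; Q:fork[blocks] ⇒ blocked
  5. P ← F → Q → V — F:fork[open]; Q:chain[blocks] ⇒ blocked
  6. P ← F → Q → T ← R → V — F:fork[open]; Q:chain[blocks]; T:collider[open]; R:fork[open] ⇒ blocked
At least one path is unblocked, so d-separation fails.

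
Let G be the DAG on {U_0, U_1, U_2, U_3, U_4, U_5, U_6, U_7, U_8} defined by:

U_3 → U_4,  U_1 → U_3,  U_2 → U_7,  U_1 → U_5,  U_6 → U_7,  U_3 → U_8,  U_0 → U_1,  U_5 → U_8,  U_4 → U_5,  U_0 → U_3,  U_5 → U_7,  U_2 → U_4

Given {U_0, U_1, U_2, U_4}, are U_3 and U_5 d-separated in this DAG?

5 paths connect U_3 and U_5; each must be blocked for d-separation to hold:
Path 1: U_3 ← U_1 → U_5
  U_1 is a fork here and U_1 is conditioned on, so the path is blocked at U_1.
Path 2: U_3 → U_8 ← U_5
  U_8 is a collider here and neither U_8 nor any of its descendants is conditioned on, so the collider stays closed — the path is blocked at U_8.
Path 3: U_3 → U_4 ← U_2 → U_7 ← U_5
  U_2 is a fork here and U_2 is conditioned on, so the path is blocked at U_2.
Path 4: U_3 → U_4 → U_5
  U_4 is a chain here and U_4 is conditioned on, so the path is blocked at U_4.
Path 5: U_3 ← U_0 → U_1 → U_5
  U_0 is a fork here and U_0 is conditioned on, so the path is blocked at U_0.
Since every path is blocked, d-separation holds.

Yes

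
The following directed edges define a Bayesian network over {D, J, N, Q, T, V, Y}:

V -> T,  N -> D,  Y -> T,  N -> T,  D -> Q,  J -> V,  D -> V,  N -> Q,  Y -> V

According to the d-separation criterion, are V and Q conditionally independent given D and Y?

Enumerating the 6 paths from V to Q and testing each for blocking by {D, Y}:
  1. V → T ← N → D → Q — T:collider[blocks]; N:fork[open]; D:chain[blocks] ⇒ blocked
  2. V → T ← N → Q — T:collider[blocks]; N:fork[open] ⇒ blocked
  3. V ← D ← N → Q — D:chain[blocks]; N:fork[open] ⇒ blocked
  4. V ← D → Q — D:fork[blocks] ⇒ blocked
  5. V ← Y → T ← N → D → Q — Y:fork[blocks]; T:collider[blocks]; N:fork[open]; D:chain[blocks] ⇒ blocked
  6. V ← Y → T ← N → Q — Y:fork[blocks]; T:collider[blocks]; N:fork[open] ⇒ blocked
Every path is blocked, so V and Q are d-separated given {D, Y}.

Yes — V and Q are d-separated given {D, Y}.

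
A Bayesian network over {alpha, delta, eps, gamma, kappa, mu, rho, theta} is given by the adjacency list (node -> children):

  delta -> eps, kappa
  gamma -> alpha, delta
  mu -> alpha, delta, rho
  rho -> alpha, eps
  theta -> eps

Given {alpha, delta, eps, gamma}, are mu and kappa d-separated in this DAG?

We examine all 5 paths between mu and kappa:
  1. mu → delta → kappa — delta:chain[blocks] ⇒ blocked
  2. mu → alpha ← gamma → delta → kappa — alpha:collider[open]; gamma:fork[blocks]; delta:chain[blocks] ⇒ blocked
  3. mu → alpha ← rho → eps ← delta → kappa — alpha:collider[open]; rho:fork[open]; eps:collider[open]; delta:fork[blocks] ⇒ blocked
  4. mu → rho → eps ← delta → kappa — rho:chain[open]; eps:collider[open]; delta:fork[blocks] ⇒ blocked
  5. mu → rho → alpha ← gamma → delta → kappa — rho:chain[open]; alpha:collider[open]; gamma:fork[blocks]; delta:chain[blocks] ⇒ blocked
Since every path is blocked, d-separation holds.

Yes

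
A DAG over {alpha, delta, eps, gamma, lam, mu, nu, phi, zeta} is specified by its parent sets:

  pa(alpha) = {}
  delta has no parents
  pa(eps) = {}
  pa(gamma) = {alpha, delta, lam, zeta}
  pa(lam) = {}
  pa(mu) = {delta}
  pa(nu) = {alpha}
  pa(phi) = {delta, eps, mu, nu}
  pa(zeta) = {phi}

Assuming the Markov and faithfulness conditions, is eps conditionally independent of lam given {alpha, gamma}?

There are 4 undirected paths between eps and lam; checking each against the conditioning set {alpha, gamma}:
Path 1: eps → phi ← delta → gamma ← lam
  phi is a collider and its descendant gamma is conditioned on, which opens it; delta is a fork and delta is not conditioned on; gamma is a collider and gamma is conditioned on, which opens it — no node blocks this path, so it is active.
Path 2: eps → phi ← nu ← alpha → gamma ← lam
  alpha is a fork here and alpha is conditioned on, so the path is blocked at alpha.
Path 3: eps → phi ← mu ← delta → gamma ← lam
  phi is a collider and its descendant gamma is conditioned on, which opens it; mu is a chain and mu is not conditioned on; delta is a fork and delta is not conditioned on; gamma is a collider and gamma is conditioned on, which opens it — no node blocks this path, so it is active.
Path 4: eps → phi → zeta → gamma ← lam
  phi is a chain and phi is not conditioned on; zeta is a chain and zeta is not conditioned on; gamma is a collider and gamma is conditioned on, which opens it — no node blocks this path, so it is active.
At least one path is unblocked, so d-separation fails.

No — eps and lam are not d-separated given {alpha, gamma}.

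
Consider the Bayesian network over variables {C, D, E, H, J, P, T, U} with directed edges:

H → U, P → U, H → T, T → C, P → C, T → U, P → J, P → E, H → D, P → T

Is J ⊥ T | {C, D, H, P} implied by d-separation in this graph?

Yes

There are 4 undirected paths between J and T; checking each against the conditioning set {C, D, H, P}:
Path 1: J ← P → U ← H → T
  P is a fork here and P is conditioned on, so the path is blocked at P.
Path 2: J ← P → U ← T
  P is a fork here and P is conditioned on, so the path is blocked at P.
Path 3: J ← P → C ← T
  P is a fork here and P is conditioned on, so the path is blocked at P.
Path 4: J ← P → T
  P is a fork here and P is conditioned on, so the path is blocked at P.
All paths are blocked; J ⊥ T | {C, D, H, P} holds.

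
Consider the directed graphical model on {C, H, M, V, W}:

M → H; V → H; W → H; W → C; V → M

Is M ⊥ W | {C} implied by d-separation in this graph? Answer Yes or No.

Enumerating the 2 paths from M to W and testing each for blocking by {C}:
Path 1: M ← V → H ← W
  H is a collider here and neither H nor any of its descendants is conditioned on, so the collider stays closed — the path is blocked at H.
Path 2: M → H ← W
  H is a collider here and neither H nor any of its descendants is conditioned on, so the collider stays closed — the path is blocked at H.
Since every path is blocked, d-separation holds.

Yes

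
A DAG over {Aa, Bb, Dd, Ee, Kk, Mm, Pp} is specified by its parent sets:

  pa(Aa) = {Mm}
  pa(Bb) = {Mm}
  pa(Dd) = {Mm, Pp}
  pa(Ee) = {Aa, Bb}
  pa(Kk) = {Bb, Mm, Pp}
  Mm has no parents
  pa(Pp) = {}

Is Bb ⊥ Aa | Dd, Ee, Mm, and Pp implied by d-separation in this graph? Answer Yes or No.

Enumerating the 4 paths from Bb to Aa and testing each for blocking by {Dd, Ee, Mm, Pp}:
Path 1: Bb ← Mm → Aa
  Mm is a fork here and Mm is conditioned on, so the path is blocked at Mm.
Path 2: Bb → Kk ← Mm → Aa
  Kk is a collider here and neither Kk nor any of its descendants is conditioned on, so the collider stays closed — the path is blocked at Kk.
Path 3: Bb → Kk ← Pp → Dd ← Mm → Aa
  Kk is a collider here and neither Kk nor any of its descendants is conditioned on, so the collider stays closed — the path is blocked at Kk.
Path 4: Bb → Ee ← Aa
  Ee is a collider and Ee is conditioned on, which opens it — no node blocks this path, so it is active.
Because an active path exists, Bb and Aa are not d-separated.

No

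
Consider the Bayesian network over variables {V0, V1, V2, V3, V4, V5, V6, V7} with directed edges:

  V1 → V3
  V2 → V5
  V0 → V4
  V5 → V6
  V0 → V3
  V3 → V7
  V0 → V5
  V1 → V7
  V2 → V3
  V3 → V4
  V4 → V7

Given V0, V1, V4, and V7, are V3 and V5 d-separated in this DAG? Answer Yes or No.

No — V3 and V5 are not d-separated given {V0, V1, V4, V7}.

5 paths connect V3 and V5; each must be blocked for d-separation to hold:
  1. V3 → V7 ← V4 ← V0 → V5 — V7:collider[open]; V4:chain[blocks]; V0:fork[blocks] ⇒ blocked
  2. V3 ← V2 → V5 — V2:fork[open] ⇒ active
  3. V3 → V4 ← V0 → V5 — V4:collider[open]; V0:fork[blocks] ⇒ blocked
  4. V3 ← V1 → V7 ← V4 ← V0 → V5 — V1:fork[blocks]; V7:collider[open]; V4:chain[blocks]; V0:fork[blocks] ⇒ blocked
  5. V3 ← V0 → V5 — V0:fork[blocks] ⇒ blocked
At least one path is unblocked, so d-separation fails.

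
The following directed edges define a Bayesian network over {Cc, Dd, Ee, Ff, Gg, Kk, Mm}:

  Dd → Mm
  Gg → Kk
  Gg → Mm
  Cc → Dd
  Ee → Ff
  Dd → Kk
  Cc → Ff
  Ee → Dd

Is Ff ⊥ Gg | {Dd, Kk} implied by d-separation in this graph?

Enumerating the 4 paths from Ff to Gg and testing each for blocking by {Dd, Kk}:
  1. Ff ← Cc → Dd → Kk ← Gg — Cc:fork[open]; Dd:chain[blocks]; Kk:collider[open] ⇒ blocked
  2. Ff ← Cc → Dd → Mm ← Gg — Cc:fork[open]; Dd:chain[blocks]; Mm:collider[blocks] ⇒ blocked
  3. Ff ← Ee → Dd → Kk ← Gg — Ee:fork[open]; Dd:chain[blocks]; Kk:collider[open] ⇒ blocked
  4. Ff ← Ee → Dd → Mm ← Gg — Ee:fork[open]; Dd:chain[blocks]; Mm:collider[blocks] ⇒ blocked
Every path is blocked, so Ff and Gg are d-separated given {Dd, Kk}.

Yes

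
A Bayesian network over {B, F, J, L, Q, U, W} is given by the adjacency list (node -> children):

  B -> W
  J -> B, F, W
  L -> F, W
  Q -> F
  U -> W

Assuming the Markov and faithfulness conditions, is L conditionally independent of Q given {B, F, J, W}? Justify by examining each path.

No

We examine all 3 paths between L and Q:
Path 1: L → F ← Q
  F is a collider and F is conditioned on, which opens it — no node blocks this path, so it is active.
Path 2: L → W ← B ← J → F ← Q
  B is a chain here and B is conditioned on, so the path is blocked at B.
Path 3: L → W ← J → F ← Q
  J is a fork here and J is conditioned on, so the path is blocked at J.
At least one path is unblocked, so d-separation fails.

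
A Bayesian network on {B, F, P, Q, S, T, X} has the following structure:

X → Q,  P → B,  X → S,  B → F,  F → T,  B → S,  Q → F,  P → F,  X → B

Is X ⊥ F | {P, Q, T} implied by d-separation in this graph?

There are 5 undirected paths between X and F; checking each against the conditioning set {P, Q, T}:
Path 1: X → S ← B ← P → F
  S is a collider here and neither S nor any of its descendants is conditioned on, so the collider stays closed — the path is blocked at S.
Path 2: X → S ← B → F
  S is a collider here and neither S nor any of its descendants is conditioned on, so the collider stays closed — the path is blocked at S.
Path 3: X → B ← P → F
  P is a fork here and P is conditioned on, so the path is blocked at P.
Path 4: X → B → F
  B is a chain and B is not conditioned on — no node blocks this path, so it is active.
Path 5: X → Q → F
  Q is a chain here and Q is conditioned on, so the path is blocked at Q.
At least one path is unblocked, so d-separation fails.

No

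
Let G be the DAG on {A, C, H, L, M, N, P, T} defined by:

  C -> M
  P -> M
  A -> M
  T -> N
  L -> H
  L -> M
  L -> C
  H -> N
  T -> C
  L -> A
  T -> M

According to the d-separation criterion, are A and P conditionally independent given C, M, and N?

No — A and P are not d-separated given {C, M, N}.

Enumerating the 6 paths from A to P and testing each for blocking by {C, M, N}:
Path 1: A → M ← P
  M is a collider and M is conditioned on, which opens it — no node blocks this path, so it is active.
Path 2: A ← L → H → N ← T → C → M ← P
  C is a chain here and C is conditioned on, so the path is blocked at C.
Path 3: A ← L → H → N ← T → M ← P
  L is a fork and L is not conditioned on; H is a chain and H is not conditioned on; N is a collider and N is conditioned on, which opens it; T is a fork and T is not conditioned on; M is a collider and M is conditioned on, which opens it — no node blocks this path, so it is active.
Path 4: A ← L → C ← T → M ← P
  L is a fork and L is not conditioned on; C is a collider and C is conditioned on, which opens it; T is a fork and T is not conditioned on; M is a collider and M is conditioned on, which opens it — no node blocks this path, so it is active.
Path 5: A ← L → C → M ← P
  C is a chain here and C is conditioned on, so the path is blocked at C.
Path 6: A ← L → M ← P
  L is a fork and L is not conditioned on; M is a collider and M is conditioned on, which opens it — no node blocks this path, so it is active.
At least one path is unblocked, so d-separation fails.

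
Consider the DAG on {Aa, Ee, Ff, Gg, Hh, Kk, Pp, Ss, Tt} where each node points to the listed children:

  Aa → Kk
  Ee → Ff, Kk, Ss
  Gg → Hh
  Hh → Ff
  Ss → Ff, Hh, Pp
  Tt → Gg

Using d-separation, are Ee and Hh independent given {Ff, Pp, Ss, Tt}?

No — Ee and Hh are not d-separated given {Ff, Pp, Ss, Tt}.

There are 4 undirected paths between Ee and Hh; checking each against the conditioning set {Ff, Pp, Ss, Tt}:
Path 1: Ee → Ss → Hh
  Ss is a chain here and Ss is conditioned on, so the path is blocked at Ss.
Path 2: Ee → Ss → Ff ← Hh
  Ss is a chain here and Ss is conditioned on, so the path is blocked at Ss.
Path 3: Ee → Ff ← Ss → Hh
  Ss is a fork here and Ss is conditioned on, so the path is blocked at Ss.
Path 4: Ee → Ff ← Hh
  Ff is a collider and Ff is conditioned on, which opens it — no node blocks this path, so it is active.
Since the path Ee → Ff ← Hh is active, Ee and Hh are not d-separated given {Ff, Pp, Ss, Tt}.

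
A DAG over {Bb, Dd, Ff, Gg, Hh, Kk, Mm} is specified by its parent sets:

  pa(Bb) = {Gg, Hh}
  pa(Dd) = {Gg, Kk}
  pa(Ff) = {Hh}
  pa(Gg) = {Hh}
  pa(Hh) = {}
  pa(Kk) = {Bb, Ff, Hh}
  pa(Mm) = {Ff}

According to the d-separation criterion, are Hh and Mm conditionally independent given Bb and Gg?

We examine all 6 paths between Hh and Mm:
  1. Hh → Kk ← Ff → Mm — Kk:collider[blocks]; Ff:fork[open] ⇒ blocked
  2. Hh → Bb → Kk ← Ff → Mm — Bb:chain[blocks]; Kk:collider[blocks]; Ff:fork[open] ⇒ blocked
  3. Hh → Bb ← Gg → Dd ← Kk ← Ff → Mm — Bb:collider[open]; Gg:fork[blocks]; Dd:collider[blocks]; Kk:chain[open]; Ff:fork[open] ⇒ blocked
  4. Hh → Ff → Mm — Ff:chain[open] ⇒ active
  5. Hh → Gg → Dd ← Kk ← Ff → Mm — Gg:chain[blocks]; Dd:collider[blocks]; Kk:chain[open]; Ff:fork[open] ⇒ blocked
  6. Hh → Gg → Bb → Kk ← Ff → Mm — Gg:chain[blocks]; Bb:chain[blocks]; Kk:collider[blocks]; Ff:fork[open] ⇒ blocked
At least one path is unblocked, so d-separation fails.

No — Hh and Mm are not d-separated given {Bb, Gg}.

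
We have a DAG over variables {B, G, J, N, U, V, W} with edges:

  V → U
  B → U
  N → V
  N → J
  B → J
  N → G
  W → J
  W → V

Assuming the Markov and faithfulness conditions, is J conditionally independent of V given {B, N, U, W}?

We examine all 3 paths between J and V:
Path 1: J ← N → V
  N is a fork here and N is conditioned on, so the path is blocked at N.
Path 2: J ← W → V
  W is a fork here and W is conditioned on, so the path is blocked at W.
Path 3: J ← B → U ← V
  B is a fork here and B is conditioned on, so the path is blocked at B.
All paths are blocked; J ⊥ V | {B, N, U, W} holds.

Yes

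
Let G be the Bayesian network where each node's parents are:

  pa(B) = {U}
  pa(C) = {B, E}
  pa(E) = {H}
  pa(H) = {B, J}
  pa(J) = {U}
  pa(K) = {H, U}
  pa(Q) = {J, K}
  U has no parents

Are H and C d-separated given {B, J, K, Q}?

There are 6 undirected paths between H and C; checking each against the conditioning set {B, J, K, Q}:
Path 1: H ← J ← U → B → C
  J is a chain here and J is conditioned on, so the path is blocked at J.
Path 2: H ← J → Q ← K ← U → B → C
  J is a fork here and J is conditioned on, so the path is blocked at J.
Path 3: H → E → C
  E is a chain and E is not conditioned on — no node blocks this path, so it is active.
Path 4: H → K ← U → B → C
  B is a chain here and B is conditioned on, so the path is blocked at B.
Path 5: H → K → Q ← J ← U → B → C
  K is a chain here and K is conditioned on, so the path is blocked at K.
Path 6: H ← B → C
  B is a fork here and B is conditioned on, so the path is blocked at B.
At least one path is unblocked, so d-separation fails.

No — H and C are not d-separated given {B, J, K, Q}.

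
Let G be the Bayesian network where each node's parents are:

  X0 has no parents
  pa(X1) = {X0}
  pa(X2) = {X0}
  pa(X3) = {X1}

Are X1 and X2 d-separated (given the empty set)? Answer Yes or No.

No

There is one path between X1 and X2:
Path 1: X1 ← X0 → X2
  X0 is a fork and X0 is not conditioned on — no node blocks this path, so it is active.
Because an active path exists, X1 and X2 are not d-separated.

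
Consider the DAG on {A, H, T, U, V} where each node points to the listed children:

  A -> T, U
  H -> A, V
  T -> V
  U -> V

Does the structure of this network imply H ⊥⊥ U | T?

No — H and U are not d-separated given {T}.

Enumerating the 4 paths from H to U and testing each for blocking by {T}:
Path 1: H → V ← U
  V is a collider here and neither V nor any of its descendants is conditioned on, so the collider stays closed — the path is blocked at V.
Path 2: H → V ← T ← A → U
  V is a collider here and neither V nor any of its descendants is conditioned on, so the collider stays closed — the path is blocked at V.
Path 3: H → A → U
  A is a chain and A is not conditioned on — no node blocks this path, so it is active.
Path 4: H → A → T → V ← U
  T is a chain here and T is conditioned on, so the path is blocked at T.
Since the path H → A → U is active, H and U are not d-separated given {T}.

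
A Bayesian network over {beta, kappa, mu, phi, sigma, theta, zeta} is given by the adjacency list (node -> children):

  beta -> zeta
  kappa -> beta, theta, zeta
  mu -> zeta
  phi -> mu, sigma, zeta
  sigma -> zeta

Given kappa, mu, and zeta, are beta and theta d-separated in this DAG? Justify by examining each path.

We examine all 2 paths between beta and theta:
Path 1: beta → zeta ← kappa → theta
  kappa is a fork here and kappa is conditioned on, so the path is blocked at kappa.
Path 2: beta ← kappa → theta
  kappa is a fork here and kappa is conditioned on, so the path is blocked at kappa.
Every path is blocked, so beta and theta are d-separated given {kappa, mu, zeta}.

Yes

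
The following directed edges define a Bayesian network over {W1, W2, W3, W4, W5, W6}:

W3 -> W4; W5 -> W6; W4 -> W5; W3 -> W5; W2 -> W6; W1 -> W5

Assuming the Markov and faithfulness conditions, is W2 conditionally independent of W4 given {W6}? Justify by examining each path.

No

We examine all 2 paths between W2 and W4:
Path 1: W2 → W6 ← W5 ← W3 → W4
  W6 is a collider and W6 is conditioned on, which opens it; W5 is a chain and W5 is not conditioned on; W3 is a fork and W3 is not conditioned on — no node blocks this path, so it is active.
Path 2: W2 → W6 ← W5 ← W4
  W6 is a collider and W6 is conditioned on, which opens it; W5 is a chain and W5 is not conditioned on — no node blocks this path, so it is active.
Because an active path exists, W2 and W4 are not d-separated.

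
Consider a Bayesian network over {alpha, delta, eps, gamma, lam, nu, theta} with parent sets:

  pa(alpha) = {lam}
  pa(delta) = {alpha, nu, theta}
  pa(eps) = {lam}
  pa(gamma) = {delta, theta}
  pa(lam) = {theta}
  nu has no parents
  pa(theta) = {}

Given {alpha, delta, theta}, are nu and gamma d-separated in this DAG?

Yes — nu and gamma are d-separated given {alpha, delta, theta}.

Enumerating the 3 paths from nu to gamma and testing each for blocking by {alpha, delta, theta}:
Path 1: nu → delta ← alpha ← lam ← theta → gamma
  alpha is a chain here and alpha is conditioned on, so the path is blocked at alpha.
Path 2: nu → delta ← theta → gamma
  theta is a fork here and theta is conditioned on, so the path is blocked at theta.
Path 3: nu → delta → gamma
  delta is a chain here and delta is conditioned on, so the path is blocked at delta.
Since every path is blocked, d-separation holds.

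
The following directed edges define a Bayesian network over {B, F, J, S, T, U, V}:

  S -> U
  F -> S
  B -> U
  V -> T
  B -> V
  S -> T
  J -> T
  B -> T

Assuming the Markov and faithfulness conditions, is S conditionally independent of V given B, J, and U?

Yes — S and V are d-separated given {B, J, U}.

4 paths connect S and V; each must be blocked for d-separation to hold:
Path 1: S → T ← B → V
  T is a collider here and neither T nor any of its descendants is conditioned on, so the collider stays closed — the path is blocked at T.
Path 2: S → T ← V
  T is a collider here and neither T nor any of its descendants is conditioned on, so the collider stays closed — the path is blocked at T.
Path 3: S → U ← B → T ← V
  B is a fork here and B is conditioned on, so the path is blocked at B.
Path 4: S → U ← B → V
  B is a fork here and B is conditioned on, so the path is blocked at B.
All paths are blocked; S ⊥ V | {B, J, U} holds.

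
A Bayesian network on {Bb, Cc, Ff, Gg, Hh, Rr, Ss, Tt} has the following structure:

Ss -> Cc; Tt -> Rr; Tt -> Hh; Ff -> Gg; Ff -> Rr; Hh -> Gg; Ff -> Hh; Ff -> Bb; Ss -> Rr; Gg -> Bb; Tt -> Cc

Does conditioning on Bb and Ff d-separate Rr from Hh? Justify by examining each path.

Enumerating the 5 paths from Rr to Hh and testing each for blocking by {Bb, Ff}:
Path 1: Rr ← Tt → Hh
  Tt is a fork and Tt is not conditioned on — no node blocks this path, so it is active.
Path 2: Rr ← Ff → Hh
  Ff is a fork here and Ff is conditioned on, so the path is blocked at Ff.
Path 3: Rr ← Ff → Gg ← Hh
  Ff is a fork here and Ff is conditioned on, so the path is blocked at Ff.
Path 4: Rr ← Ff → Bb ← Gg ← Hh
  Ff is a fork here and Ff is conditioned on, so the path is blocked at Ff.
Path 5: Rr ← Ss → Cc ← Tt → Hh
  Cc is a collider here and neither Cc nor any of its descendants is conditioned on, so the collider stays closed — the path is blocked at Cc.
Because an active path exists, Rr and Hh are not d-separated.

No — Rr and Hh are not d-separated given {Bb, Ff}.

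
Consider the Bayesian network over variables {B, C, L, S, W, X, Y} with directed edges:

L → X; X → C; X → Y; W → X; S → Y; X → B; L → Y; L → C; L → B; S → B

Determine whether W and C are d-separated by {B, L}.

6 paths connect W and C; each must be blocked for d-separation to hold:
Path 1: W → X → Y ← S → B ← L → C
  Y is a collider here and neither Y nor any of its descendants is conditioned on, so the collider stays closed — the path is blocked at Y.
Path 2: W → X → Y ← L → C
  Y is a collider here and neither Y nor any of its descendants is conditioned on, so the collider stays closed — the path is blocked at Y.
Path 3: W → X → C
  X is a chain and X is not conditioned on — no node blocks this path, so it is active.
Path 4: W → X → B ← S → Y ← L → C
  Y is a collider here and neither Y nor any of its descendants is conditioned on, so the collider stays closed — the path is blocked at Y.
Path 5: W → X → B ← L → C
  L is a fork here and L is conditioned on, so the path is blocked at L.
Path 6: W → X ← L → C
  L is a fork here and L is conditioned on, so the path is blocked at L.
Because an active path exists, W and C are not d-separated.

No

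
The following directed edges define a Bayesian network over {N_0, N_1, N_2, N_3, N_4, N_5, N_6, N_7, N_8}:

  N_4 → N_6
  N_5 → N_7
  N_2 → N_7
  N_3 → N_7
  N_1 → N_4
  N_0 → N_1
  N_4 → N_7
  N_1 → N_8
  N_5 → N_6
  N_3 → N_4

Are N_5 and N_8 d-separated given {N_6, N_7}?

Enumerating the 3 paths from N_5 to N_8 and testing each for blocking by {N_6, N_7}:
Path 1: N_5 → N_6 ← N_4 ← N_1 → N_8
  N_6 is a collider and N_6 is conditioned on, which opens it; N_4 is a chain and N_4 is not conditioned on; N_1 is a fork and N_1 is not conditioned on — no node blocks this path, so it is active.
Path 2: N_5 → N_7 ← N_4 ← N_1 → N_8
  N_7 is a collider and N_7 is conditioned on, which opens it; N_4 is a chain and N_4 is not conditioned on; N_1 is a fork and N_1 is not conditioned on — no node blocks this path, so it is active.
Path 3: N_5 → N_7 ← N_3 → N_4 ← N_1 → N_8
  N_7 is a collider and N_7 is conditioned on, which opens it; N_3 is a fork and N_3 is not conditioned on; N_4 is a collider and its descendant N_6 is conditioned on, which opens it; N_1 is a fork and N_1 is not conditioned on — no node blocks this path, so it is active.
At least one path is unblocked, so d-separation fails.

No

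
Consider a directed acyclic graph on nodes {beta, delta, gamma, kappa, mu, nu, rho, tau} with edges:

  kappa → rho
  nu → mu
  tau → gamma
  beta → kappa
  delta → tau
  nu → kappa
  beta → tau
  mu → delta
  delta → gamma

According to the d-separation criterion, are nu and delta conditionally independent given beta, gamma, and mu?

Yes

We examine all 3 paths between nu and delta:
Path 1: nu → kappa ← beta → tau ← delta
  kappa is a collider here and neither kappa nor any of its descendants is conditioned on, so the collider stays closed — the path is blocked at kappa.
Path 2: nu → kappa ← beta → tau → gamma ← delta
  kappa is a collider here and neither kappa nor any of its descendants is conditioned on, so the collider stays closed — the path is blocked at kappa.
Path 3: nu → mu → delta
  mu is a chain here and mu is conditioned on, so the path is blocked at mu.
Every path is blocked, so nu and delta are d-separated given {beta, gamma, mu}.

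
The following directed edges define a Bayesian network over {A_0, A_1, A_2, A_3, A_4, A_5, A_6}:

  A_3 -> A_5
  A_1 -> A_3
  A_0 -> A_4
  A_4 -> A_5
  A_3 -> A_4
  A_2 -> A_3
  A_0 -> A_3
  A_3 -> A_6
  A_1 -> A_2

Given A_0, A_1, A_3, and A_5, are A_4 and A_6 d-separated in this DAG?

Enumerating the 3 paths from A_4 to A_6 and testing each for blocking by {A_0, A_1, A_3, A_5}:
Path 1: A_4 ← A_3 → A_6
  A_3 is a fork here and A_3 is conditioned on, so the path is blocked at A_3.
Path 2: A_4 → A_5 ← A_3 → A_6
  A_3 is a fork here and A_3 is conditioned on, so the path is blocked at A_3.
Path 3: A_4 ← A_0 → A_3 → A_6
  A_0 is a fork here and A_0 is conditioned on, so the path is blocked at A_0.
Every path is blocked, so A_4 and A_6 are d-separated given {A_0, A_1, A_3, A_5}.

Yes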